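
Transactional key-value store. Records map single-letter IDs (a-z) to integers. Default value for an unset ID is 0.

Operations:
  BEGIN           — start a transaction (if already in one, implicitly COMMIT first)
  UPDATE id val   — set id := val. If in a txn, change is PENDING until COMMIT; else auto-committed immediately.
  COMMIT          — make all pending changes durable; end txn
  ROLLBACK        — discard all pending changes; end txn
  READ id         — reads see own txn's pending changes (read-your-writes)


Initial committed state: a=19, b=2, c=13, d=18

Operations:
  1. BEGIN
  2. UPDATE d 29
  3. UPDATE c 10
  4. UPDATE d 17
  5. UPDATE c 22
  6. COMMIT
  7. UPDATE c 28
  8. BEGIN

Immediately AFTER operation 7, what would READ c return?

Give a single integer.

Initial committed: {a=19, b=2, c=13, d=18}
Op 1: BEGIN: in_txn=True, pending={}
Op 2: UPDATE d=29 (pending; pending now {d=29})
Op 3: UPDATE c=10 (pending; pending now {c=10, d=29})
Op 4: UPDATE d=17 (pending; pending now {c=10, d=17})
Op 5: UPDATE c=22 (pending; pending now {c=22, d=17})
Op 6: COMMIT: merged ['c', 'd'] into committed; committed now {a=19, b=2, c=22, d=17}
Op 7: UPDATE c=28 (auto-commit; committed c=28)
After op 7: visible(c) = 28 (pending={}, committed={a=19, b=2, c=28, d=17})

Answer: 28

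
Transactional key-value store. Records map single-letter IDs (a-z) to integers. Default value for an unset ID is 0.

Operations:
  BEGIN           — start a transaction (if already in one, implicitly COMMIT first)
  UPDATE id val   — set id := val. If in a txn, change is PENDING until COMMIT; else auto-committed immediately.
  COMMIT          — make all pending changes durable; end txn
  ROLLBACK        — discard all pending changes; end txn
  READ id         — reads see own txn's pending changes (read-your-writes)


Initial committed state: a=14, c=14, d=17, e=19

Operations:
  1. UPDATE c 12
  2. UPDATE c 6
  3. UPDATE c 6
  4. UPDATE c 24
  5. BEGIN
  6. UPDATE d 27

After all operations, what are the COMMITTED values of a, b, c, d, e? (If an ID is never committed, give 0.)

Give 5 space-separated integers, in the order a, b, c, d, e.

Answer: 14 0 24 17 19

Derivation:
Initial committed: {a=14, c=14, d=17, e=19}
Op 1: UPDATE c=12 (auto-commit; committed c=12)
Op 2: UPDATE c=6 (auto-commit; committed c=6)
Op 3: UPDATE c=6 (auto-commit; committed c=6)
Op 4: UPDATE c=24 (auto-commit; committed c=24)
Op 5: BEGIN: in_txn=True, pending={}
Op 6: UPDATE d=27 (pending; pending now {d=27})
Final committed: {a=14, c=24, d=17, e=19}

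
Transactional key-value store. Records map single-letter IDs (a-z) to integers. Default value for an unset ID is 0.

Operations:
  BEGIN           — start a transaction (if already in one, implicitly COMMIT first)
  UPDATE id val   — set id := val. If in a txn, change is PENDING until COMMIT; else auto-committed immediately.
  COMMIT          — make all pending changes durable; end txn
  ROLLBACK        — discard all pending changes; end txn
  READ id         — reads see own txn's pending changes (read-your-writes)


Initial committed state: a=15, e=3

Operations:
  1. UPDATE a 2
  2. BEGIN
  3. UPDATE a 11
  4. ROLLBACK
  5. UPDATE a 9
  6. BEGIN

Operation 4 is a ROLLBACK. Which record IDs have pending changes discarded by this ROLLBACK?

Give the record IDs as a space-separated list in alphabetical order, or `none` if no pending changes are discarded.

Initial committed: {a=15, e=3}
Op 1: UPDATE a=2 (auto-commit; committed a=2)
Op 2: BEGIN: in_txn=True, pending={}
Op 3: UPDATE a=11 (pending; pending now {a=11})
Op 4: ROLLBACK: discarded pending ['a']; in_txn=False
Op 5: UPDATE a=9 (auto-commit; committed a=9)
Op 6: BEGIN: in_txn=True, pending={}
ROLLBACK at op 4 discards: ['a']

Answer: a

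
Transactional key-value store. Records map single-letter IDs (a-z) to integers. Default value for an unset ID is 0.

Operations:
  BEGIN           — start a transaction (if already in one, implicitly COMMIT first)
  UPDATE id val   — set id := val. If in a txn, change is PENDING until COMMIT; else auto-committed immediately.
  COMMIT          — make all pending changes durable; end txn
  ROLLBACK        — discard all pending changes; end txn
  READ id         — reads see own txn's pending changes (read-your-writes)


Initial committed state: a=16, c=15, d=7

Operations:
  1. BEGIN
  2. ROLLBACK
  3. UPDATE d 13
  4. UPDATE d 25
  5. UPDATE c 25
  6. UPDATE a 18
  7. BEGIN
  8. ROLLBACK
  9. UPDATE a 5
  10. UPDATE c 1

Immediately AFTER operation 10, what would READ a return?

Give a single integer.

Initial committed: {a=16, c=15, d=7}
Op 1: BEGIN: in_txn=True, pending={}
Op 2: ROLLBACK: discarded pending []; in_txn=False
Op 3: UPDATE d=13 (auto-commit; committed d=13)
Op 4: UPDATE d=25 (auto-commit; committed d=25)
Op 5: UPDATE c=25 (auto-commit; committed c=25)
Op 6: UPDATE a=18 (auto-commit; committed a=18)
Op 7: BEGIN: in_txn=True, pending={}
Op 8: ROLLBACK: discarded pending []; in_txn=False
Op 9: UPDATE a=5 (auto-commit; committed a=5)
Op 10: UPDATE c=1 (auto-commit; committed c=1)
After op 10: visible(a) = 5 (pending={}, committed={a=5, c=1, d=25})

Answer: 5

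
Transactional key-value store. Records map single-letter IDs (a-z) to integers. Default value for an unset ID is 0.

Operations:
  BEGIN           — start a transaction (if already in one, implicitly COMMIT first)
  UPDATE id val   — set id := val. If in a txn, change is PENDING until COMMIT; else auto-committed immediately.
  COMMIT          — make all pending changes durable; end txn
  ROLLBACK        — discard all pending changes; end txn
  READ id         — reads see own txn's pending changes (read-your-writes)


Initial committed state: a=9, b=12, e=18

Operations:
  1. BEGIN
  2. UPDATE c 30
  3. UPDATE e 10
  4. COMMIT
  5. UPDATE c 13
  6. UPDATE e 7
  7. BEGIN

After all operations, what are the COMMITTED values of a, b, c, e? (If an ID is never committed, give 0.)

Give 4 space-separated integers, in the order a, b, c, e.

Initial committed: {a=9, b=12, e=18}
Op 1: BEGIN: in_txn=True, pending={}
Op 2: UPDATE c=30 (pending; pending now {c=30})
Op 3: UPDATE e=10 (pending; pending now {c=30, e=10})
Op 4: COMMIT: merged ['c', 'e'] into committed; committed now {a=9, b=12, c=30, e=10}
Op 5: UPDATE c=13 (auto-commit; committed c=13)
Op 6: UPDATE e=7 (auto-commit; committed e=7)
Op 7: BEGIN: in_txn=True, pending={}
Final committed: {a=9, b=12, c=13, e=7}

Answer: 9 12 13 7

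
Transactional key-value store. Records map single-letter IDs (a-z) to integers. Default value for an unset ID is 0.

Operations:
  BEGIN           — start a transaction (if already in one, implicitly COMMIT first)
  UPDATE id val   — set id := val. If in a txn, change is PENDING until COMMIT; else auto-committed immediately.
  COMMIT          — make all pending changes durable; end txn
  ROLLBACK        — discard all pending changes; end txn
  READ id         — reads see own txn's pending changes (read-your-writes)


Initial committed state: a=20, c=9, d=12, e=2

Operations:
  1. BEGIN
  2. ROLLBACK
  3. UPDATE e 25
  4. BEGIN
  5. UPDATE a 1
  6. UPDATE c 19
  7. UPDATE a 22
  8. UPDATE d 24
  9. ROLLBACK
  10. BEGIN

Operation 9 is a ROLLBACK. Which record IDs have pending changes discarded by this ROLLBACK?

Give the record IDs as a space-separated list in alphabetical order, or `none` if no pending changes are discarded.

Answer: a c d

Derivation:
Initial committed: {a=20, c=9, d=12, e=2}
Op 1: BEGIN: in_txn=True, pending={}
Op 2: ROLLBACK: discarded pending []; in_txn=False
Op 3: UPDATE e=25 (auto-commit; committed e=25)
Op 4: BEGIN: in_txn=True, pending={}
Op 5: UPDATE a=1 (pending; pending now {a=1})
Op 6: UPDATE c=19 (pending; pending now {a=1, c=19})
Op 7: UPDATE a=22 (pending; pending now {a=22, c=19})
Op 8: UPDATE d=24 (pending; pending now {a=22, c=19, d=24})
Op 9: ROLLBACK: discarded pending ['a', 'c', 'd']; in_txn=False
Op 10: BEGIN: in_txn=True, pending={}
ROLLBACK at op 9 discards: ['a', 'c', 'd']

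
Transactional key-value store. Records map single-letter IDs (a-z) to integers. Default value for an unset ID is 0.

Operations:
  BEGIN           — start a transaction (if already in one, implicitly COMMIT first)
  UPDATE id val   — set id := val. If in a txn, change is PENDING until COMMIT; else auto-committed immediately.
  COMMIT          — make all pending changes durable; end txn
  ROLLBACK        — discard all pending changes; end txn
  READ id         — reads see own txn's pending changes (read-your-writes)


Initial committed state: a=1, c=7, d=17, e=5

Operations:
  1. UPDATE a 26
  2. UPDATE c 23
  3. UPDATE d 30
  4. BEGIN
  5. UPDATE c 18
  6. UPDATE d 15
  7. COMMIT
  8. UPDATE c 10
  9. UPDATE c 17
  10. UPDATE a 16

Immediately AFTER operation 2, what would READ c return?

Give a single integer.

Answer: 23

Derivation:
Initial committed: {a=1, c=7, d=17, e=5}
Op 1: UPDATE a=26 (auto-commit; committed a=26)
Op 2: UPDATE c=23 (auto-commit; committed c=23)
After op 2: visible(c) = 23 (pending={}, committed={a=26, c=23, d=17, e=5})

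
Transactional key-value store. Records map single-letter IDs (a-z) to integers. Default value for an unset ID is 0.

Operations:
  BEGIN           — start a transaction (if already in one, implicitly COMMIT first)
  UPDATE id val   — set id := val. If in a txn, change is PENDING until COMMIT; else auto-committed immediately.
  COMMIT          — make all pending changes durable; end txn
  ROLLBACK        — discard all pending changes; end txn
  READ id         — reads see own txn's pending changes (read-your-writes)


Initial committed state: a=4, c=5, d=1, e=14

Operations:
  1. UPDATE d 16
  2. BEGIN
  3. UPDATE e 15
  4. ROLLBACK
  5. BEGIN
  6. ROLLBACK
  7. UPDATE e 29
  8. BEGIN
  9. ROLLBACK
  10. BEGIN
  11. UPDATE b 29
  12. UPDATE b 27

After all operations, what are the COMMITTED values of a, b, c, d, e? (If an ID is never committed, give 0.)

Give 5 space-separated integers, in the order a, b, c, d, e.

Answer: 4 0 5 16 29

Derivation:
Initial committed: {a=4, c=5, d=1, e=14}
Op 1: UPDATE d=16 (auto-commit; committed d=16)
Op 2: BEGIN: in_txn=True, pending={}
Op 3: UPDATE e=15 (pending; pending now {e=15})
Op 4: ROLLBACK: discarded pending ['e']; in_txn=False
Op 5: BEGIN: in_txn=True, pending={}
Op 6: ROLLBACK: discarded pending []; in_txn=False
Op 7: UPDATE e=29 (auto-commit; committed e=29)
Op 8: BEGIN: in_txn=True, pending={}
Op 9: ROLLBACK: discarded pending []; in_txn=False
Op 10: BEGIN: in_txn=True, pending={}
Op 11: UPDATE b=29 (pending; pending now {b=29})
Op 12: UPDATE b=27 (pending; pending now {b=27})
Final committed: {a=4, c=5, d=16, e=29}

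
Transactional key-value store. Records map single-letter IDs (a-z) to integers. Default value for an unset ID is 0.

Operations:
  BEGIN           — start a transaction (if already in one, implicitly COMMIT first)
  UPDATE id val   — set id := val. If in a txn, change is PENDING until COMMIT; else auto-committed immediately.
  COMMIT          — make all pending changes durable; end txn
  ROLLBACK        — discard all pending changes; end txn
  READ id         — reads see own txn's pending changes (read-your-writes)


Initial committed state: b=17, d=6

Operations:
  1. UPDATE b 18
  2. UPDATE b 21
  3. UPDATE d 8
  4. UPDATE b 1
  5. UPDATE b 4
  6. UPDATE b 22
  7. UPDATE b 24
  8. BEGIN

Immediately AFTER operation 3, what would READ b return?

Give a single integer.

Initial committed: {b=17, d=6}
Op 1: UPDATE b=18 (auto-commit; committed b=18)
Op 2: UPDATE b=21 (auto-commit; committed b=21)
Op 3: UPDATE d=8 (auto-commit; committed d=8)
After op 3: visible(b) = 21 (pending={}, committed={b=21, d=8})

Answer: 21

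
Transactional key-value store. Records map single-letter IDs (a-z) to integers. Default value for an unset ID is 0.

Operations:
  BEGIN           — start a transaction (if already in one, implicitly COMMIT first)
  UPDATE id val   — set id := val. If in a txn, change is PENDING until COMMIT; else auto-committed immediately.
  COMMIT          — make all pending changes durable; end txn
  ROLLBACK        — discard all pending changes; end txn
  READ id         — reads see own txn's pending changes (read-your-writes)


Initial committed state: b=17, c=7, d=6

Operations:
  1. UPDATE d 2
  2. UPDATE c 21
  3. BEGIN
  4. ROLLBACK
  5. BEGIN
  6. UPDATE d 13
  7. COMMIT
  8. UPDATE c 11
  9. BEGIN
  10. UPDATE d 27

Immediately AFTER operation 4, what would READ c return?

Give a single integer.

Initial committed: {b=17, c=7, d=6}
Op 1: UPDATE d=2 (auto-commit; committed d=2)
Op 2: UPDATE c=21 (auto-commit; committed c=21)
Op 3: BEGIN: in_txn=True, pending={}
Op 4: ROLLBACK: discarded pending []; in_txn=False
After op 4: visible(c) = 21 (pending={}, committed={b=17, c=21, d=2})

Answer: 21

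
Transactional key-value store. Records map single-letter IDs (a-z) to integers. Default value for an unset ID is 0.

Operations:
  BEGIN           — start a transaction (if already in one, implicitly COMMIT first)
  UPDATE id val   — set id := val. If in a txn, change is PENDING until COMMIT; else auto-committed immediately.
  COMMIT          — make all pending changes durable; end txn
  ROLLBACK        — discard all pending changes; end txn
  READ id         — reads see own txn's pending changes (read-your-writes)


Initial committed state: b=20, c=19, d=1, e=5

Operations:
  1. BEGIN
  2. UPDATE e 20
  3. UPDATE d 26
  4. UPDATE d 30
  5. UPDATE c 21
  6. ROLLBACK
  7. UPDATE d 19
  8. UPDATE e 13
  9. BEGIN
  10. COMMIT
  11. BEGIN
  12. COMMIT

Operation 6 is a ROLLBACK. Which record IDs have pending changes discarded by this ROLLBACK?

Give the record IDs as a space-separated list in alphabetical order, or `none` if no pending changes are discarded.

Initial committed: {b=20, c=19, d=1, e=5}
Op 1: BEGIN: in_txn=True, pending={}
Op 2: UPDATE e=20 (pending; pending now {e=20})
Op 3: UPDATE d=26 (pending; pending now {d=26, e=20})
Op 4: UPDATE d=30 (pending; pending now {d=30, e=20})
Op 5: UPDATE c=21 (pending; pending now {c=21, d=30, e=20})
Op 6: ROLLBACK: discarded pending ['c', 'd', 'e']; in_txn=False
Op 7: UPDATE d=19 (auto-commit; committed d=19)
Op 8: UPDATE e=13 (auto-commit; committed e=13)
Op 9: BEGIN: in_txn=True, pending={}
Op 10: COMMIT: merged [] into committed; committed now {b=20, c=19, d=19, e=13}
Op 11: BEGIN: in_txn=True, pending={}
Op 12: COMMIT: merged [] into committed; committed now {b=20, c=19, d=19, e=13}
ROLLBACK at op 6 discards: ['c', 'd', 'e']

Answer: c d e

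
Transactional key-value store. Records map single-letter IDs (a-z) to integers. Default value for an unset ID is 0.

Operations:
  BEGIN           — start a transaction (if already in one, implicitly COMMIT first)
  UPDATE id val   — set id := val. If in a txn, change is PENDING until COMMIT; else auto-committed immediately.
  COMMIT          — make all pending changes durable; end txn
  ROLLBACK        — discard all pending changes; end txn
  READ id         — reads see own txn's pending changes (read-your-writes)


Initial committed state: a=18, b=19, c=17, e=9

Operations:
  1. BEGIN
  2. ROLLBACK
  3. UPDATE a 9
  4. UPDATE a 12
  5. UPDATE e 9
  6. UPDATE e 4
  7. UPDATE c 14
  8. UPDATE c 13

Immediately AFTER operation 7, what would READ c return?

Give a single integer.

Answer: 14

Derivation:
Initial committed: {a=18, b=19, c=17, e=9}
Op 1: BEGIN: in_txn=True, pending={}
Op 2: ROLLBACK: discarded pending []; in_txn=False
Op 3: UPDATE a=9 (auto-commit; committed a=9)
Op 4: UPDATE a=12 (auto-commit; committed a=12)
Op 5: UPDATE e=9 (auto-commit; committed e=9)
Op 6: UPDATE e=4 (auto-commit; committed e=4)
Op 7: UPDATE c=14 (auto-commit; committed c=14)
After op 7: visible(c) = 14 (pending={}, committed={a=12, b=19, c=14, e=4})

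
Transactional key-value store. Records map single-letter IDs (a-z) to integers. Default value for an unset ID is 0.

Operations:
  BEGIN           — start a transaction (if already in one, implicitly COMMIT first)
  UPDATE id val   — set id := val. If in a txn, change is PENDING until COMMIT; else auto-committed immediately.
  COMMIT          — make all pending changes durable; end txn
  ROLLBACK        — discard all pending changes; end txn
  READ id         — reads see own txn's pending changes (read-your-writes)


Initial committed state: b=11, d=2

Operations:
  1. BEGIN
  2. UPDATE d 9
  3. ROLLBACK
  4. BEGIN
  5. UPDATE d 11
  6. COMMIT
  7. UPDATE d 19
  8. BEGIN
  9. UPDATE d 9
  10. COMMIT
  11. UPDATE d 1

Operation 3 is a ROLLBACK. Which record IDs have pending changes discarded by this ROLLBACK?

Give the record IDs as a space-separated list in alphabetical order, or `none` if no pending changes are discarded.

Initial committed: {b=11, d=2}
Op 1: BEGIN: in_txn=True, pending={}
Op 2: UPDATE d=9 (pending; pending now {d=9})
Op 3: ROLLBACK: discarded pending ['d']; in_txn=False
Op 4: BEGIN: in_txn=True, pending={}
Op 5: UPDATE d=11 (pending; pending now {d=11})
Op 6: COMMIT: merged ['d'] into committed; committed now {b=11, d=11}
Op 7: UPDATE d=19 (auto-commit; committed d=19)
Op 8: BEGIN: in_txn=True, pending={}
Op 9: UPDATE d=9 (pending; pending now {d=9})
Op 10: COMMIT: merged ['d'] into committed; committed now {b=11, d=9}
Op 11: UPDATE d=1 (auto-commit; committed d=1)
ROLLBACK at op 3 discards: ['d']

Answer: d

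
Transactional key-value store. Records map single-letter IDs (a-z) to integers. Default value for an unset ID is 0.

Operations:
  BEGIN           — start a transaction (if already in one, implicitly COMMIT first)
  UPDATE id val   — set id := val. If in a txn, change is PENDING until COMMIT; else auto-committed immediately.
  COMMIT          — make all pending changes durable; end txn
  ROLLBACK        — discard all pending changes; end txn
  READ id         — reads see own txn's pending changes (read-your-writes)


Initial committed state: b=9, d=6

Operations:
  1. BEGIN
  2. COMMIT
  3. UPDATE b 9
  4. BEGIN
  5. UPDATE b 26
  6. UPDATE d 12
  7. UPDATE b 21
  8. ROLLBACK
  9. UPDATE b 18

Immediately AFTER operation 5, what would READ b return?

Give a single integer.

Initial committed: {b=9, d=6}
Op 1: BEGIN: in_txn=True, pending={}
Op 2: COMMIT: merged [] into committed; committed now {b=9, d=6}
Op 3: UPDATE b=9 (auto-commit; committed b=9)
Op 4: BEGIN: in_txn=True, pending={}
Op 5: UPDATE b=26 (pending; pending now {b=26})
After op 5: visible(b) = 26 (pending={b=26}, committed={b=9, d=6})

Answer: 26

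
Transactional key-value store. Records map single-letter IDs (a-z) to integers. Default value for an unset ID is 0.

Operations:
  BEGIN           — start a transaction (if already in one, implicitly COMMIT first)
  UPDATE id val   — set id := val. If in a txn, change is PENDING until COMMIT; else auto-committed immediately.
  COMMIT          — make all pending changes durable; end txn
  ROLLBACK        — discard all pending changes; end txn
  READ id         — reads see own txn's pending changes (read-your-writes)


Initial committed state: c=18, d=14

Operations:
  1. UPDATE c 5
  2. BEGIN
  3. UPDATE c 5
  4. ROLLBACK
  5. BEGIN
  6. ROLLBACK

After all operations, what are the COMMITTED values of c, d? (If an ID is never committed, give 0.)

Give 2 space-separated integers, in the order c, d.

Initial committed: {c=18, d=14}
Op 1: UPDATE c=5 (auto-commit; committed c=5)
Op 2: BEGIN: in_txn=True, pending={}
Op 3: UPDATE c=5 (pending; pending now {c=5})
Op 4: ROLLBACK: discarded pending ['c']; in_txn=False
Op 5: BEGIN: in_txn=True, pending={}
Op 6: ROLLBACK: discarded pending []; in_txn=False
Final committed: {c=5, d=14}

Answer: 5 14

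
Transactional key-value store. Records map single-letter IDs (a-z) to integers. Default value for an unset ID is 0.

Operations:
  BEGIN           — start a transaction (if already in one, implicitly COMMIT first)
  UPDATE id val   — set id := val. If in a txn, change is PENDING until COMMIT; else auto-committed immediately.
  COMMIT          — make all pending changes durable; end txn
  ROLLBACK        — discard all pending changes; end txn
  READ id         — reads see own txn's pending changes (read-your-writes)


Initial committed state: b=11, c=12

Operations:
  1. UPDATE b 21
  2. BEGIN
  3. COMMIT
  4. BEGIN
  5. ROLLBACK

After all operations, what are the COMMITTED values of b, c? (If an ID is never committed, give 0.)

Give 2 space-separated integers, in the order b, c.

Initial committed: {b=11, c=12}
Op 1: UPDATE b=21 (auto-commit; committed b=21)
Op 2: BEGIN: in_txn=True, pending={}
Op 3: COMMIT: merged [] into committed; committed now {b=21, c=12}
Op 4: BEGIN: in_txn=True, pending={}
Op 5: ROLLBACK: discarded pending []; in_txn=False
Final committed: {b=21, c=12}

Answer: 21 12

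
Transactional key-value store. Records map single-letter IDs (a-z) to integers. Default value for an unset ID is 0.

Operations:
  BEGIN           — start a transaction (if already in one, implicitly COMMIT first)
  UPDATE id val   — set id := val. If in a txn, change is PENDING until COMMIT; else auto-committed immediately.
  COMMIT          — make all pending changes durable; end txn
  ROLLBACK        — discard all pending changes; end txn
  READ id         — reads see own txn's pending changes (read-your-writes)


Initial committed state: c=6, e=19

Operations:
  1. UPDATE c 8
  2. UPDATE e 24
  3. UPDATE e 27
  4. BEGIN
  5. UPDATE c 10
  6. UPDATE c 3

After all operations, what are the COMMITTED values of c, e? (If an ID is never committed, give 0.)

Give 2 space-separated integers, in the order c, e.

Answer: 8 27

Derivation:
Initial committed: {c=6, e=19}
Op 1: UPDATE c=8 (auto-commit; committed c=8)
Op 2: UPDATE e=24 (auto-commit; committed e=24)
Op 3: UPDATE e=27 (auto-commit; committed e=27)
Op 4: BEGIN: in_txn=True, pending={}
Op 5: UPDATE c=10 (pending; pending now {c=10})
Op 6: UPDATE c=3 (pending; pending now {c=3})
Final committed: {c=8, e=27}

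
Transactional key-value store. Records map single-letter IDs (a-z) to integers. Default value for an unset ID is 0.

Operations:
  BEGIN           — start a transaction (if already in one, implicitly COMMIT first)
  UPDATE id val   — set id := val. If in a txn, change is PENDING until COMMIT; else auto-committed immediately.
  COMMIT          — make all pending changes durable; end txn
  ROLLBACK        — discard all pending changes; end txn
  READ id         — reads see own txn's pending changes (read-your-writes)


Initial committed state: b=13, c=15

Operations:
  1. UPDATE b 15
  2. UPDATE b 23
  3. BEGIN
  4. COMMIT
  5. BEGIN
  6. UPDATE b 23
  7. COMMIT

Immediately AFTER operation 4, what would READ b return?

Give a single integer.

Initial committed: {b=13, c=15}
Op 1: UPDATE b=15 (auto-commit; committed b=15)
Op 2: UPDATE b=23 (auto-commit; committed b=23)
Op 3: BEGIN: in_txn=True, pending={}
Op 4: COMMIT: merged [] into committed; committed now {b=23, c=15}
After op 4: visible(b) = 23 (pending={}, committed={b=23, c=15})

Answer: 23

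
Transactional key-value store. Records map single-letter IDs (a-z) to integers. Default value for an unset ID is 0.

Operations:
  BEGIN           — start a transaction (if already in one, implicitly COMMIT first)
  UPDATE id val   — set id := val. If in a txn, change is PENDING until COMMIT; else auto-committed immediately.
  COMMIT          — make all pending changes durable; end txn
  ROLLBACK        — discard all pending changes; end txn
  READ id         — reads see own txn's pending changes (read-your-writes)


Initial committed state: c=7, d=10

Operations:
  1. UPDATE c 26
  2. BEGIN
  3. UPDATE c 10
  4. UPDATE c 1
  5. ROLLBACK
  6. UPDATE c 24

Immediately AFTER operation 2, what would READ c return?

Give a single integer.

Initial committed: {c=7, d=10}
Op 1: UPDATE c=26 (auto-commit; committed c=26)
Op 2: BEGIN: in_txn=True, pending={}
After op 2: visible(c) = 26 (pending={}, committed={c=26, d=10})

Answer: 26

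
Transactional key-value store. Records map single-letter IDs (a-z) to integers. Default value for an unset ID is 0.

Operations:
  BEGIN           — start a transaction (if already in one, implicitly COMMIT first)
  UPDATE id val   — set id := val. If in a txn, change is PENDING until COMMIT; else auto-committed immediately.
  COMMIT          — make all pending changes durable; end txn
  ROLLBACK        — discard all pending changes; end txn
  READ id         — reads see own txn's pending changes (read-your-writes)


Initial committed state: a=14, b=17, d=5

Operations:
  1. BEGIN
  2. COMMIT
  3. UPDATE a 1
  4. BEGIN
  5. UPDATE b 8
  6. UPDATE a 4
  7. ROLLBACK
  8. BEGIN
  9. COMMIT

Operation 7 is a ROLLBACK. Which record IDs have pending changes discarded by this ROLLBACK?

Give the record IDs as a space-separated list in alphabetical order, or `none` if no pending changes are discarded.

Initial committed: {a=14, b=17, d=5}
Op 1: BEGIN: in_txn=True, pending={}
Op 2: COMMIT: merged [] into committed; committed now {a=14, b=17, d=5}
Op 3: UPDATE a=1 (auto-commit; committed a=1)
Op 4: BEGIN: in_txn=True, pending={}
Op 5: UPDATE b=8 (pending; pending now {b=8})
Op 6: UPDATE a=4 (pending; pending now {a=4, b=8})
Op 7: ROLLBACK: discarded pending ['a', 'b']; in_txn=False
Op 8: BEGIN: in_txn=True, pending={}
Op 9: COMMIT: merged [] into committed; committed now {a=1, b=17, d=5}
ROLLBACK at op 7 discards: ['a', 'b']

Answer: a b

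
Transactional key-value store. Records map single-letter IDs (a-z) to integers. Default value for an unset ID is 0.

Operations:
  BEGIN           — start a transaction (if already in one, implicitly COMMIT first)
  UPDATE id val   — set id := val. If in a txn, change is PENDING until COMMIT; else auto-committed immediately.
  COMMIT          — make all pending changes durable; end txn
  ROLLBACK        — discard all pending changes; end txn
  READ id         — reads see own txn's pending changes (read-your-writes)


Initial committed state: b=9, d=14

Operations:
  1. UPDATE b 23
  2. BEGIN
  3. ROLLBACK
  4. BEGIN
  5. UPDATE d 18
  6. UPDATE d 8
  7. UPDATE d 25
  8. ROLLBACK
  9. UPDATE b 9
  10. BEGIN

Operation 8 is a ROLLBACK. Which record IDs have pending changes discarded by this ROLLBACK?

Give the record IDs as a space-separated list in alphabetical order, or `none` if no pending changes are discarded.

Initial committed: {b=9, d=14}
Op 1: UPDATE b=23 (auto-commit; committed b=23)
Op 2: BEGIN: in_txn=True, pending={}
Op 3: ROLLBACK: discarded pending []; in_txn=False
Op 4: BEGIN: in_txn=True, pending={}
Op 5: UPDATE d=18 (pending; pending now {d=18})
Op 6: UPDATE d=8 (pending; pending now {d=8})
Op 7: UPDATE d=25 (pending; pending now {d=25})
Op 8: ROLLBACK: discarded pending ['d']; in_txn=False
Op 9: UPDATE b=9 (auto-commit; committed b=9)
Op 10: BEGIN: in_txn=True, pending={}
ROLLBACK at op 8 discards: ['d']

Answer: d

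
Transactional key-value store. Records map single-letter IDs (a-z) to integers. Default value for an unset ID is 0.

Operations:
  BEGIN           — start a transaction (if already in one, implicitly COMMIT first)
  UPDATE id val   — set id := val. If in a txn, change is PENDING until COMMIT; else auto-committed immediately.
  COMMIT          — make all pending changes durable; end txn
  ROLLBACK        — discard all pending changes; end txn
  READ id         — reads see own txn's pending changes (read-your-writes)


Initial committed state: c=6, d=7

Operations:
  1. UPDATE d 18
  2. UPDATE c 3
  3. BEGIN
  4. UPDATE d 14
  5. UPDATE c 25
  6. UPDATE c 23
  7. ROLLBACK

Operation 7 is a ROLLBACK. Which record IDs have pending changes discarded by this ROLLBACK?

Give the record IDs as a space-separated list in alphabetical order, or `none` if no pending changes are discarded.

Answer: c d

Derivation:
Initial committed: {c=6, d=7}
Op 1: UPDATE d=18 (auto-commit; committed d=18)
Op 2: UPDATE c=3 (auto-commit; committed c=3)
Op 3: BEGIN: in_txn=True, pending={}
Op 4: UPDATE d=14 (pending; pending now {d=14})
Op 5: UPDATE c=25 (pending; pending now {c=25, d=14})
Op 6: UPDATE c=23 (pending; pending now {c=23, d=14})
Op 7: ROLLBACK: discarded pending ['c', 'd']; in_txn=False
ROLLBACK at op 7 discards: ['c', 'd']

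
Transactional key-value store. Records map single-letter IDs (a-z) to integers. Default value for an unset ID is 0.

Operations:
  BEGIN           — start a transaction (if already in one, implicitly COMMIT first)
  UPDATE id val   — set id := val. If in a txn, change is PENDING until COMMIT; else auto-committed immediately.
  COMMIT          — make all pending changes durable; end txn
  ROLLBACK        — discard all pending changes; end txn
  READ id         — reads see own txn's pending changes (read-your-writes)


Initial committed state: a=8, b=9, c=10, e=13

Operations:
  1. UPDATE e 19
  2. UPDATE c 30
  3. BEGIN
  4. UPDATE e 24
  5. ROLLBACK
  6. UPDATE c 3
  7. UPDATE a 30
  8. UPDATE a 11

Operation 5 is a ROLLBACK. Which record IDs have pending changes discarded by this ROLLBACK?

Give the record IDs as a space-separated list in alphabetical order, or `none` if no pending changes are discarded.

Initial committed: {a=8, b=9, c=10, e=13}
Op 1: UPDATE e=19 (auto-commit; committed e=19)
Op 2: UPDATE c=30 (auto-commit; committed c=30)
Op 3: BEGIN: in_txn=True, pending={}
Op 4: UPDATE e=24 (pending; pending now {e=24})
Op 5: ROLLBACK: discarded pending ['e']; in_txn=False
Op 6: UPDATE c=3 (auto-commit; committed c=3)
Op 7: UPDATE a=30 (auto-commit; committed a=30)
Op 8: UPDATE a=11 (auto-commit; committed a=11)
ROLLBACK at op 5 discards: ['e']

Answer: e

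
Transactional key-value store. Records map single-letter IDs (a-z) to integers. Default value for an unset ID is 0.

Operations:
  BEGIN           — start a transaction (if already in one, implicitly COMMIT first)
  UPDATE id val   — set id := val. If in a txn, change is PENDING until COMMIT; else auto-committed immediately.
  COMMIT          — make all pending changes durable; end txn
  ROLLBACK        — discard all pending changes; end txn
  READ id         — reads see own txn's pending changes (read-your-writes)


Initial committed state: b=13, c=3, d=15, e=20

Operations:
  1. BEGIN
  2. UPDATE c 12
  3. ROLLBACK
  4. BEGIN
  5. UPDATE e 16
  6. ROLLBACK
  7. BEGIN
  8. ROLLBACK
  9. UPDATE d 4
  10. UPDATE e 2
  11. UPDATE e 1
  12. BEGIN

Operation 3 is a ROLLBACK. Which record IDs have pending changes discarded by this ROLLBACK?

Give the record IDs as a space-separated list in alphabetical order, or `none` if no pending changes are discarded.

Answer: c

Derivation:
Initial committed: {b=13, c=3, d=15, e=20}
Op 1: BEGIN: in_txn=True, pending={}
Op 2: UPDATE c=12 (pending; pending now {c=12})
Op 3: ROLLBACK: discarded pending ['c']; in_txn=False
Op 4: BEGIN: in_txn=True, pending={}
Op 5: UPDATE e=16 (pending; pending now {e=16})
Op 6: ROLLBACK: discarded pending ['e']; in_txn=False
Op 7: BEGIN: in_txn=True, pending={}
Op 8: ROLLBACK: discarded pending []; in_txn=False
Op 9: UPDATE d=4 (auto-commit; committed d=4)
Op 10: UPDATE e=2 (auto-commit; committed e=2)
Op 11: UPDATE e=1 (auto-commit; committed e=1)
Op 12: BEGIN: in_txn=True, pending={}
ROLLBACK at op 3 discards: ['c']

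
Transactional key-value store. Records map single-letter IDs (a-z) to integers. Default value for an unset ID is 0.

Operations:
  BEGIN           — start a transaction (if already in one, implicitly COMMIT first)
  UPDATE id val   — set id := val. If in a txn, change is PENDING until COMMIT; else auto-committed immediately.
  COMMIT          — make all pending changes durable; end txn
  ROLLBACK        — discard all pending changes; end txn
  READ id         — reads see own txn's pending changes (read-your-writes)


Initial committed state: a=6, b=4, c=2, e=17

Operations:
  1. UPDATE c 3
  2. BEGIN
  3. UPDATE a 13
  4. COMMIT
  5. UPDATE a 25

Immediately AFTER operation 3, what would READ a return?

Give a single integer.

Answer: 13

Derivation:
Initial committed: {a=6, b=4, c=2, e=17}
Op 1: UPDATE c=3 (auto-commit; committed c=3)
Op 2: BEGIN: in_txn=True, pending={}
Op 3: UPDATE a=13 (pending; pending now {a=13})
After op 3: visible(a) = 13 (pending={a=13}, committed={a=6, b=4, c=3, e=17})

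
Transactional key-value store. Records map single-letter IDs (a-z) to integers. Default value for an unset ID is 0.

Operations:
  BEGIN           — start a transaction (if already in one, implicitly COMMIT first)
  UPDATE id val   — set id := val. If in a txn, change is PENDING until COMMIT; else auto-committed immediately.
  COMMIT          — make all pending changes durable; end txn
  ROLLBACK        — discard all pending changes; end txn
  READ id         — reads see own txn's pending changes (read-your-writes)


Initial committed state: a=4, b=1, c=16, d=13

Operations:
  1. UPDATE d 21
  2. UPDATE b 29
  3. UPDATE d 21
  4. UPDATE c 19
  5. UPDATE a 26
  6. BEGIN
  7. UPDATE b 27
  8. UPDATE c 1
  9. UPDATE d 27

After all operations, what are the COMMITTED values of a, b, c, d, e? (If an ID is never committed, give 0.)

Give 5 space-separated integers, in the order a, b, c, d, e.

Answer: 26 29 19 21 0

Derivation:
Initial committed: {a=4, b=1, c=16, d=13}
Op 1: UPDATE d=21 (auto-commit; committed d=21)
Op 2: UPDATE b=29 (auto-commit; committed b=29)
Op 3: UPDATE d=21 (auto-commit; committed d=21)
Op 4: UPDATE c=19 (auto-commit; committed c=19)
Op 5: UPDATE a=26 (auto-commit; committed a=26)
Op 6: BEGIN: in_txn=True, pending={}
Op 7: UPDATE b=27 (pending; pending now {b=27})
Op 8: UPDATE c=1 (pending; pending now {b=27, c=1})
Op 9: UPDATE d=27 (pending; pending now {b=27, c=1, d=27})
Final committed: {a=26, b=29, c=19, d=21}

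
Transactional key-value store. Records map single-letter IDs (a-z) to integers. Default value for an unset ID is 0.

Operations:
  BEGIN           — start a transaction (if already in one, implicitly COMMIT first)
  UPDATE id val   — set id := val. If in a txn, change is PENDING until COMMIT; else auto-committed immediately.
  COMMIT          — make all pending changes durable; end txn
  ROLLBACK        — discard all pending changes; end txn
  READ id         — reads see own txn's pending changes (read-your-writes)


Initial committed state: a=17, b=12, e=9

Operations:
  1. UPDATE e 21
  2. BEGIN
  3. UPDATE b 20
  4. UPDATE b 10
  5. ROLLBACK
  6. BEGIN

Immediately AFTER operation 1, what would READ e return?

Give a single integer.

Answer: 21

Derivation:
Initial committed: {a=17, b=12, e=9}
Op 1: UPDATE e=21 (auto-commit; committed e=21)
After op 1: visible(e) = 21 (pending={}, committed={a=17, b=12, e=21})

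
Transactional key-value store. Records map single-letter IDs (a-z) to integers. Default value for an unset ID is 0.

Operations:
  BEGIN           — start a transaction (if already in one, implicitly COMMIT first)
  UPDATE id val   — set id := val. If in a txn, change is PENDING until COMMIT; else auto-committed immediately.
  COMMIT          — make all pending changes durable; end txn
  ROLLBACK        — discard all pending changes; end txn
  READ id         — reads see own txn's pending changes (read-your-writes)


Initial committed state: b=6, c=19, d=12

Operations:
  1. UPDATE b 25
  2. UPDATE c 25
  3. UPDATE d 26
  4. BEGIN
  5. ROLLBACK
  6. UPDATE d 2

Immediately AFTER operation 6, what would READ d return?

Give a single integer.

Initial committed: {b=6, c=19, d=12}
Op 1: UPDATE b=25 (auto-commit; committed b=25)
Op 2: UPDATE c=25 (auto-commit; committed c=25)
Op 3: UPDATE d=26 (auto-commit; committed d=26)
Op 4: BEGIN: in_txn=True, pending={}
Op 5: ROLLBACK: discarded pending []; in_txn=False
Op 6: UPDATE d=2 (auto-commit; committed d=2)
After op 6: visible(d) = 2 (pending={}, committed={b=25, c=25, d=2})

Answer: 2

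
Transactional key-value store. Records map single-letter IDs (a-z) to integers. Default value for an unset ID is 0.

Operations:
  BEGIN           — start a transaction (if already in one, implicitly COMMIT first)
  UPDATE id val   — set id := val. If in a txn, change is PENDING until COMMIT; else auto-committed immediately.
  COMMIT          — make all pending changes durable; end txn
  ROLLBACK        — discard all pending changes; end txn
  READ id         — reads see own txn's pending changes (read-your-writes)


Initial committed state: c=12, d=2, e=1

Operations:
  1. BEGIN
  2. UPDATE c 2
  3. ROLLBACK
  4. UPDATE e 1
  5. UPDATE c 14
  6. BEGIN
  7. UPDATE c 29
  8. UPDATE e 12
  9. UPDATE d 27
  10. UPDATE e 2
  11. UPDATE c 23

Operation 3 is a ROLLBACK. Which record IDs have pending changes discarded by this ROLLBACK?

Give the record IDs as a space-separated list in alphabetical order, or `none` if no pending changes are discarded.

Initial committed: {c=12, d=2, e=1}
Op 1: BEGIN: in_txn=True, pending={}
Op 2: UPDATE c=2 (pending; pending now {c=2})
Op 3: ROLLBACK: discarded pending ['c']; in_txn=False
Op 4: UPDATE e=1 (auto-commit; committed e=1)
Op 5: UPDATE c=14 (auto-commit; committed c=14)
Op 6: BEGIN: in_txn=True, pending={}
Op 7: UPDATE c=29 (pending; pending now {c=29})
Op 8: UPDATE e=12 (pending; pending now {c=29, e=12})
Op 9: UPDATE d=27 (pending; pending now {c=29, d=27, e=12})
Op 10: UPDATE e=2 (pending; pending now {c=29, d=27, e=2})
Op 11: UPDATE c=23 (pending; pending now {c=23, d=27, e=2})
ROLLBACK at op 3 discards: ['c']

Answer: c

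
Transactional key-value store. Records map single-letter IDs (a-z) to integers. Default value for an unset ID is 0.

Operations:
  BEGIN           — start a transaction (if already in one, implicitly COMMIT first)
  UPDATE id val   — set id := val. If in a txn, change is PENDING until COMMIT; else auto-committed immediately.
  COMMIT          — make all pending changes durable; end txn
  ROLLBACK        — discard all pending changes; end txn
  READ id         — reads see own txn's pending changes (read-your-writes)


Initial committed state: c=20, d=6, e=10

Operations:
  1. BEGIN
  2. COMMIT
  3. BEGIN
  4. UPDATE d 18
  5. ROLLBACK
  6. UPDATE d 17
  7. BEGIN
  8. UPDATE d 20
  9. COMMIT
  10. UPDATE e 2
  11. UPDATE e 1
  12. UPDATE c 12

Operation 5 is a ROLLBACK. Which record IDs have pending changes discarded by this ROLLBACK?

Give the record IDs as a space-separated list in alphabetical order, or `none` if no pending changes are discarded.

Answer: d

Derivation:
Initial committed: {c=20, d=6, e=10}
Op 1: BEGIN: in_txn=True, pending={}
Op 2: COMMIT: merged [] into committed; committed now {c=20, d=6, e=10}
Op 3: BEGIN: in_txn=True, pending={}
Op 4: UPDATE d=18 (pending; pending now {d=18})
Op 5: ROLLBACK: discarded pending ['d']; in_txn=False
Op 6: UPDATE d=17 (auto-commit; committed d=17)
Op 7: BEGIN: in_txn=True, pending={}
Op 8: UPDATE d=20 (pending; pending now {d=20})
Op 9: COMMIT: merged ['d'] into committed; committed now {c=20, d=20, e=10}
Op 10: UPDATE e=2 (auto-commit; committed e=2)
Op 11: UPDATE e=1 (auto-commit; committed e=1)
Op 12: UPDATE c=12 (auto-commit; committed c=12)
ROLLBACK at op 5 discards: ['d']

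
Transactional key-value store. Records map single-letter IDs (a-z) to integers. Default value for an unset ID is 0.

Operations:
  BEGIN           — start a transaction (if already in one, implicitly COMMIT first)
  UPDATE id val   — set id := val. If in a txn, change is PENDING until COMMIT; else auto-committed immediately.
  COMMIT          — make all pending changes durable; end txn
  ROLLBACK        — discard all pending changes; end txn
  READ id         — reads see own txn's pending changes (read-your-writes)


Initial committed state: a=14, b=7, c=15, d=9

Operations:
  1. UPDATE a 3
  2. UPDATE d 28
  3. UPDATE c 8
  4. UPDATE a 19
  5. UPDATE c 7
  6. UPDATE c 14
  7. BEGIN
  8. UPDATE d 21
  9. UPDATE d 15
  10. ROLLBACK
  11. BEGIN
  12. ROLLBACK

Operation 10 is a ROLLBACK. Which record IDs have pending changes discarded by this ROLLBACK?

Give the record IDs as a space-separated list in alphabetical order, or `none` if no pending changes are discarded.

Answer: d

Derivation:
Initial committed: {a=14, b=7, c=15, d=9}
Op 1: UPDATE a=3 (auto-commit; committed a=3)
Op 2: UPDATE d=28 (auto-commit; committed d=28)
Op 3: UPDATE c=8 (auto-commit; committed c=8)
Op 4: UPDATE a=19 (auto-commit; committed a=19)
Op 5: UPDATE c=7 (auto-commit; committed c=7)
Op 6: UPDATE c=14 (auto-commit; committed c=14)
Op 7: BEGIN: in_txn=True, pending={}
Op 8: UPDATE d=21 (pending; pending now {d=21})
Op 9: UPDATE d=15 (pending; pending now {d=15})
Op 10: ROLLBACK: discarded pending ['d']; in_txn=False
Op 11: BEGIN: in_txn=True, pending={}
Op 12: ROLLBACK: discarded pending []; in_txn=False
ROLLBACK at op 10 discards: ['d']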